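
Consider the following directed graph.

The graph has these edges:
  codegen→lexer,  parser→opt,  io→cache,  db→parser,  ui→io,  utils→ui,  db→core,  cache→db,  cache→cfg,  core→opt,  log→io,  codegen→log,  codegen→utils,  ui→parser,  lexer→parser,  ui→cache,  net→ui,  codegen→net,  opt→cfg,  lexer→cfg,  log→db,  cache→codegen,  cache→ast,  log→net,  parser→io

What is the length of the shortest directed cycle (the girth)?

4

For each vertex v, BFS finds the shortest path from v back to v.
The shortest such closed walk is cache → db → parser → io → cache, length 4.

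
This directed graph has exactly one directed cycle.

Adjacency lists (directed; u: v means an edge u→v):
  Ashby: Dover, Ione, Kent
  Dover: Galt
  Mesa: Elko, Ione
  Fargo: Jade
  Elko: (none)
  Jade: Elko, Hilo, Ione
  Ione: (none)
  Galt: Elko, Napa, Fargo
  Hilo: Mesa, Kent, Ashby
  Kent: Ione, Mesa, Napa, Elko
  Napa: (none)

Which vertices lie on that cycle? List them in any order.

Galt, Hilo, Jade, Ashby, Dover, Fargo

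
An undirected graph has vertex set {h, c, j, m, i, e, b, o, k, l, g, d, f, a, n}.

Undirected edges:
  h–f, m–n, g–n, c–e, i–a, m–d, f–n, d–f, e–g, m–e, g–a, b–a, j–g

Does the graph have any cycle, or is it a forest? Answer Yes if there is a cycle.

DFS, tracking each vertex's parent; an edge to a visited non-parent vertex closes a cycle.
Start from d:
visit d (parent –)
  visit f (parent d)
    visit n (parent f)
      visit m (parent n)
        visit e (parent m)
          visit c (parent e)
            c–e: parent, skip
          visit g (parent e)
            g–n: n visited and ≠ parent → cycle
Cycle: n – m – e – g – n.

Yes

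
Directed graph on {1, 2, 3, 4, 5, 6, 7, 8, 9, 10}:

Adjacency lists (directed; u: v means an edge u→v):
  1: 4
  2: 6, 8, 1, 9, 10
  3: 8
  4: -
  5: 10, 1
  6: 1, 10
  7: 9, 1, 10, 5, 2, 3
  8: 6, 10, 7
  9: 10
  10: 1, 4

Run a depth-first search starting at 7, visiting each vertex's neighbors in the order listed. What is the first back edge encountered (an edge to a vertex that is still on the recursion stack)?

8->7

DFS from 7 (visiting each vertex's neighbors in the order listed); mark gray on enter, black on exit:
7 gray
  9 gray
    10 gray
      1 gray
        4 gray
        4 black
      1 black
      10→4: 4 black — skip
    10 black
  9 black
  7→1: 1 black — skip
  7→10: 10 black — skip
  5 gray
    5→10: 10 black — skip
    5→1: 1 black — skip
  5 black
  2 gray
    6 gray
      6→1: 1 black — skip
      6→10: 10 black — skip
    6 black
    8 gray
      8→6: 6 black — skip
      8→10: 10 black — skip
      8→7: 7 is gray → back edge
First back edge: 8 → 7.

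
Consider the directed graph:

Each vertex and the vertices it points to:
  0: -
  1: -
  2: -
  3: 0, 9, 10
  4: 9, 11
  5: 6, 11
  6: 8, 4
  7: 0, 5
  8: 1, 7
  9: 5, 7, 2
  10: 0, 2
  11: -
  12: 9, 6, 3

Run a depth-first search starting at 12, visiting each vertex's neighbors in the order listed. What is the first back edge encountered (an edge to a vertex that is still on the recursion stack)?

7→5

DFS from 12 (visiting each vertex's neighbors in the order listed); mark gray on enter, black on exit:
12 gray
  9 gray
    5 gray
      6 gray
        8 gray
          1 gray
          1 black
          7 gray
            0 gray
            0 black
            7→5: 5 is gray → back edge
First back edge: 7 → 5.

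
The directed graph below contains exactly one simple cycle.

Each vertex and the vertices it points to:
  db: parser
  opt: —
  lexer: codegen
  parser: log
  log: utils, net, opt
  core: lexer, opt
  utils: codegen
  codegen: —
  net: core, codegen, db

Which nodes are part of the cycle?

db, log, net, parser

DFS with gray/black marking from log:
log gray
  utils gray
    codegen gray
    codegen black
  utils black
  net gray
    core gray
      lexer gray
        lexer→codegen: codegen black — skip
      lexer black
      opt gray
      opt black
    core black
    net→codegen: codegen black — skip
    db gray
      parser gray
        parser→log: log is gray → back edge
Back edge closes the cycle log → net → db → parser → log; its vertices are {db, log, net, parser}.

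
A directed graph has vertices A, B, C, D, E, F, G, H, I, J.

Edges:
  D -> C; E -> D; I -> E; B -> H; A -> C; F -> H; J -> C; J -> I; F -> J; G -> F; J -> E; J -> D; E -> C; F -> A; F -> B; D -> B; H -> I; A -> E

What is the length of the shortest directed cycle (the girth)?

5

For each vertex v, BFS finds the shortest path from v back to v.
The shortest such closed walk is B → H → I → E → D → B, length 5.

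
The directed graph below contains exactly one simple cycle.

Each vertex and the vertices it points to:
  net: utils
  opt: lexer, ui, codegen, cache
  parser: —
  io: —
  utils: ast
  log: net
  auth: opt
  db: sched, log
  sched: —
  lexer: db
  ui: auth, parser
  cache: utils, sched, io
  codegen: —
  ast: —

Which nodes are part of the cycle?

ui, opt, auth

DFS with gray/black marking from opt:
opt gray
  lexer gray
    db gray
      sched gray
      sched black
      log gray
        net gray
          utils gray
            ast gray
            ast black
          utils black
        net black
      log black
    db black
  lexer black
  ui gray
    auth gray
      auth→opt: opt is gray → back edge
Back edge closes the cycle opt → ui → auth → opt; its vertices are {ui, opt, auth}.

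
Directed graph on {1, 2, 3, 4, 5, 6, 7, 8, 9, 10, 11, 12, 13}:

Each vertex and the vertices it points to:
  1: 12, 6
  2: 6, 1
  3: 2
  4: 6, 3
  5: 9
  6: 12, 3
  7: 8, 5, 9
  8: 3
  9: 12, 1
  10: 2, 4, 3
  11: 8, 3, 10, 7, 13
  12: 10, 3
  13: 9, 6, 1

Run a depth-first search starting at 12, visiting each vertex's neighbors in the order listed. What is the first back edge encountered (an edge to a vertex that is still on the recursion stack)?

DFS from 12 (visiting each vertex's neighbors in the order listed); mark gray on enter, black on exit:
12 gray
  10 gray
    2 gray
      6 gray
        6→12: 12 is gray → back edge
First back edge: 6 → 12.

6→12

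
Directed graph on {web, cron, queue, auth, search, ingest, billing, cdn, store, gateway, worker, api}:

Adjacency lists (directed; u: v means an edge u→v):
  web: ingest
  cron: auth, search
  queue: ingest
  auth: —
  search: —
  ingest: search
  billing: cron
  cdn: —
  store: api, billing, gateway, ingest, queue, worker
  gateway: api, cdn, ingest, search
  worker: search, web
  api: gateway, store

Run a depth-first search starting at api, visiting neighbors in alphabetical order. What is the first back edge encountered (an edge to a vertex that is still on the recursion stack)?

gateway→api

DFS from api (visiting neighbors in alphabetical order); mark gray on enter, black on exit:
api gray
  gateway gray
    gateway→api: api is gray → back edge
First back edge: gateway → api.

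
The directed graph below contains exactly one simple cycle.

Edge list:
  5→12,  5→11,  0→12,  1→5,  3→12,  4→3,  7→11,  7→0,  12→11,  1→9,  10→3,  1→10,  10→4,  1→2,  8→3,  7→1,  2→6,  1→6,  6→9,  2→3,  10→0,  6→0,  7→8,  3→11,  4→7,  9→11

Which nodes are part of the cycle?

DFS with gray/black marking from 4:
4 gray
  3 gray
    11 gray
    11 black
    12 gray
      12→11: 11 black — skip
    12 black
  3 black
  7 gray
    0 gray
      0→12: 12 black — skip
    0 black
    7→11: 11 black — skip
    8 gray
      8→3: 3 black — skip
    8 black
    1 gray
      6 gray
        6→0: 0 black — skip
        9 gray
          9→11: 11 black — skip
        9 black
      6 black
      5 gray
        5→12: 12 black — skip
        5→11: 11 black — skip
      5 black
      1→9: 9 black — skip
      2 gray
        2→6: 6 black — skip
        2→3: 3 black — skip
      2 black
      10 gray
        10→0: 0 black — skip
        10→4: 4 is gray → back edge
Back edge closes the cycle 4 → 7 → 1 → 10 → 4; its vertices are {1, 4, 7, 10}.

1, 4, 7, 10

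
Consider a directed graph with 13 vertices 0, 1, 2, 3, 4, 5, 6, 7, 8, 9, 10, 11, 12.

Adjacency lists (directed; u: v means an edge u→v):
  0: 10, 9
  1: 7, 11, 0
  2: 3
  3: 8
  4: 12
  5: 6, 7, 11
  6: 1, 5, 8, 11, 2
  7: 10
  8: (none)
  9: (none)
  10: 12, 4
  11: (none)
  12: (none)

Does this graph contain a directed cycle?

DFS with white/gray/black marking, starting from 6:
6 gray
  1 gray
    7 gray
      10 gray
        12 gray
        12 black
        4 gray
          4→12: 12 black — skip
        4 black
      10 black
    7 black
    11 gray
    11 black
    0 gray
      0→10: 10 black — skip
      9 gray
      9 black
    0 black
  1 black
  5 gray
    5→6: 6 is gray → back edge
Back edge found, so a cycle exists: 6 → 5 → 6.

Yes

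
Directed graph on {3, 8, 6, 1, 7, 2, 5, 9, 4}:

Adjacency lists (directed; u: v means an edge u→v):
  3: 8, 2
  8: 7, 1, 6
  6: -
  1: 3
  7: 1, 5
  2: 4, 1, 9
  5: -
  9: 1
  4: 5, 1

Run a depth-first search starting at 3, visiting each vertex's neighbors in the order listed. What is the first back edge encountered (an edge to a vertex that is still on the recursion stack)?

1→3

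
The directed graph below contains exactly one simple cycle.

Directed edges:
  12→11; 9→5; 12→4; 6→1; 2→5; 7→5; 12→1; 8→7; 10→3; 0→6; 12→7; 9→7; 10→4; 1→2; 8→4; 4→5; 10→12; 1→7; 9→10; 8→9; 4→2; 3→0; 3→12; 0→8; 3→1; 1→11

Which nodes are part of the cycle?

DFS with gray/black marking from 10:
10 gray
  12 gray
    11 gray
    11 black
    1 gray
      2 gray
        5 gray
        5 black
      2 black
      7 gray
        7→5: 5 black — skip
      7 black
      1→11: 11 black — skip
    1 black
    4 gray
      4→5: 5 black — skip
      4→2: 2 black — skip
    4 black
    12→7: 7 black — skip
  12 black
  3 gray
    3→1: 1 black — skip
    0 gray
      8 gray
        8→4: 4 black — skip
        9 gray
          9→10: 10 is gray → back edge
Back edge closes the cycle 10 → 3 → 0 → 8 → 9 → 10; its vertices are {0, 3, 8, 9, 10}.

0, 3, 8, 9, 10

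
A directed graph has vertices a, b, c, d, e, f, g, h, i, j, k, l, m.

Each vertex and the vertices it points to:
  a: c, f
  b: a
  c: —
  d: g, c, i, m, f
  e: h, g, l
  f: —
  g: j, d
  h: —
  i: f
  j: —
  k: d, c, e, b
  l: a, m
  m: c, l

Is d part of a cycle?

Yes

d is on a cycle iff d can reach itself via ≥1 edge.
d → g → d — yes.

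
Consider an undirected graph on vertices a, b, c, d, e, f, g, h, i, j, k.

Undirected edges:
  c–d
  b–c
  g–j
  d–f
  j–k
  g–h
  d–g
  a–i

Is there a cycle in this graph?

No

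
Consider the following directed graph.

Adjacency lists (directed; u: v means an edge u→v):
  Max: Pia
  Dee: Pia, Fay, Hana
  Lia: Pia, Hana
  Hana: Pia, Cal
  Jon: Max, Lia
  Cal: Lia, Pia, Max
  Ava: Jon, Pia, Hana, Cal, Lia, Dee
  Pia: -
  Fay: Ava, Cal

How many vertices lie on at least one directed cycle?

A vertex is on a directed cycle iff it belongs to a strongly connected component of size ≥ 2 (or has a self-loop).
The vertices on cycles are {Ava, Cal, Dee, Fay, Lia, Hana} — 6 in total.

6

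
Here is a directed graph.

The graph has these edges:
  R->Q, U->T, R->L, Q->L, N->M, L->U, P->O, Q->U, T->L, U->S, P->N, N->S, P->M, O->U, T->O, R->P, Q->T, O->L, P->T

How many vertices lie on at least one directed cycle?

A vertex is on a directed cycle iff it belongs to a strongly connected component of size ≥ 2 (or has a self-loop).
The vertices on cycles are {L, O, T, U} — 4 in total.

4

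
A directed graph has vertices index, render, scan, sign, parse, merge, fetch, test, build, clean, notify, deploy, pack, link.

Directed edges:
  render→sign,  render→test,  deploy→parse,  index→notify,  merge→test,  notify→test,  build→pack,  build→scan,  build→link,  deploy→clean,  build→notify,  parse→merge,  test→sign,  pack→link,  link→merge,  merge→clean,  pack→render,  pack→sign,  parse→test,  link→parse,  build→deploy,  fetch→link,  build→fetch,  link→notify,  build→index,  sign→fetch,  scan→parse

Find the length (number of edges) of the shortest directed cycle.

For each vertex v, BFS finds the shortest path from v back to v.
The shortest such closed walk is fetch → link → parse → test → sign → fetch, length 5.

5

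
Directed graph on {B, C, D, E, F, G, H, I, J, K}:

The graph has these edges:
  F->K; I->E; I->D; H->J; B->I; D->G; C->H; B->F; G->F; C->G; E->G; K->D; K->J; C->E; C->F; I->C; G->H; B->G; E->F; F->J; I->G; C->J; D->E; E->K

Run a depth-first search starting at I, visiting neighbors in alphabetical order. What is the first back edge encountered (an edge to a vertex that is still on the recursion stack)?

D→E

DFS from I (visiting neighbors in alphabetical order); mark gray on enter, black on exit:
I gray
  C gray
    E gray
      F gray
        J gray
        J black
        K gray
          D gray
            D→E: E is gray → back edge
First back edge: D → E.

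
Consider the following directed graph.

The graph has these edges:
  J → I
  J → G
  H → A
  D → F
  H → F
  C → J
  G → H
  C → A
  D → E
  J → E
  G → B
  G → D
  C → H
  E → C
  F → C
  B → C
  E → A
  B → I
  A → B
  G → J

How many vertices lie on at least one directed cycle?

9

A vertex is on a directed cycle iff it belongs to a strongly connected component of size ≥ 2 (or has a self-loop).
The vertices on cycles are {A, B, C, D, E, F, G, H, J} — 9 in total.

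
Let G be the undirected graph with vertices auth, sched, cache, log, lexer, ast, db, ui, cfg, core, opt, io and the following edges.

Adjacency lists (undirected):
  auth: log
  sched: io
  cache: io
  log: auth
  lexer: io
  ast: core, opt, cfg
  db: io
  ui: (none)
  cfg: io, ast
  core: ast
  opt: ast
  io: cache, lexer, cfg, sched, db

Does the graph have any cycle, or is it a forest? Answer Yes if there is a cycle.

No

DFS, tracking each vertex's parent; an edge to a visited non-parent vertex closes a cycle.
Start from cfg:
visit cfg (parent –)
  visit io (parent cfg)
    visit cache (parent io)
      cache–io: parent, skip
    visit lexer (parent io)
      lexer–io: parent, skip
    io–cfg: parent, skip
    visit sched (parent io)
      sched–io: parent, skip
    visit db (parent io)
      db–io: parent, skip
  visit ast (parent cfg)
    visit core (parent ast)
      core–ast: parent, skip
    visit opt (parent ast)
      opt–ast: parent, skip
    ast–cfg: parent, skip
visit auth (parent –)
  visit log (parent auth)
    log–auth: parent, skip
visit ui (parent –)
No non-parent visited neighbor found — the graph is a forest.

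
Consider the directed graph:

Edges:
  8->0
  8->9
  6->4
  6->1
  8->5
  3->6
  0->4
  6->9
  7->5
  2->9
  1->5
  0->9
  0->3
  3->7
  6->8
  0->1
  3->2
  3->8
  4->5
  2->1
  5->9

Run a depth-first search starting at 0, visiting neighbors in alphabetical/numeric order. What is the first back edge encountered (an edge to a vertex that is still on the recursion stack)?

DFS from 0 (visiting neighbors in alphabetical/numeric order); mark gray on enter, black on exit:
0 gray
  1 gray
    5 gray
      9 gray
      9 black
    5 black
  1 black
  3 gray
    2 gray
      2→1: 1 black — skip
      2→9: 9 black — skip
    2 black
    6 gray
      6→1: 1 black — skip
      4 gray
        4→5: 5 black — skip
      4 black
      8 gray
        8→0: 0 is gray → back edge
First back edge: 8 → 0.

8→0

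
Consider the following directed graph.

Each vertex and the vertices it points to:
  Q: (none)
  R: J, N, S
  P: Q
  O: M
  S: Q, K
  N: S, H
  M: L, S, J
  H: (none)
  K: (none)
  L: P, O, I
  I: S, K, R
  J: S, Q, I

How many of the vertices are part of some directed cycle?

A vertex is on a directed cycle iff it belongs to a strongly connected component of size ≥ 2 (or has a self-loop).
The vertices on cycles are {I, J, L, M, O, R} — 6 in total.

6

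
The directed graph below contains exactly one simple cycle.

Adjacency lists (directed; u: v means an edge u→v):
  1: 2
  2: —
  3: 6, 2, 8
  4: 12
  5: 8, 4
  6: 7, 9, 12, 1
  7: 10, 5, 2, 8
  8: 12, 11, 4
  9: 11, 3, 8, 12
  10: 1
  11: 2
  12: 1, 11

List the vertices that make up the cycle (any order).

3, 6, 9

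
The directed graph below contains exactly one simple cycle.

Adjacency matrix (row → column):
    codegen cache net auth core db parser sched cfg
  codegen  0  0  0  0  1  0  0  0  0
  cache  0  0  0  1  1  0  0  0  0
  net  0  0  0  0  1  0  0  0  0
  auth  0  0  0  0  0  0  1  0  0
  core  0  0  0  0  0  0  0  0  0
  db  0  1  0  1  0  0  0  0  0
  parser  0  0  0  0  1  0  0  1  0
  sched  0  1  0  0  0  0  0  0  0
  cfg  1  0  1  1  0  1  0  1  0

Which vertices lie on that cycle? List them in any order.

auth, cache, sched, parser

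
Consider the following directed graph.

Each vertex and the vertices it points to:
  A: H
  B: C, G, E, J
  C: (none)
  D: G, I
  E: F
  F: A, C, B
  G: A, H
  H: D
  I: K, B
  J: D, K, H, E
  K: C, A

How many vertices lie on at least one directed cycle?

A vertex is on a directed cycle iff it belongs to a strongly connected component of size ≥ 2 (or has a self-loop).
The vertices on cycles are {A, B, D, E, F, G, H, I, J, K} — 10 in total.

10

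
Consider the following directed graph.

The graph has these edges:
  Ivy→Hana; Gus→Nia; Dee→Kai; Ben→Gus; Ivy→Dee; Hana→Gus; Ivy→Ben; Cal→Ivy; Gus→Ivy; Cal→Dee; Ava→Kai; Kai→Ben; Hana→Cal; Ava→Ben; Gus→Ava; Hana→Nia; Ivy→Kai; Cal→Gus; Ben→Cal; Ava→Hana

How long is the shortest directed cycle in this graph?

3

For each vertex v, BFS finds the shortest path from v back to v.
The shortest such closed walk is Hana → Gus → Ava → Hana, length 3.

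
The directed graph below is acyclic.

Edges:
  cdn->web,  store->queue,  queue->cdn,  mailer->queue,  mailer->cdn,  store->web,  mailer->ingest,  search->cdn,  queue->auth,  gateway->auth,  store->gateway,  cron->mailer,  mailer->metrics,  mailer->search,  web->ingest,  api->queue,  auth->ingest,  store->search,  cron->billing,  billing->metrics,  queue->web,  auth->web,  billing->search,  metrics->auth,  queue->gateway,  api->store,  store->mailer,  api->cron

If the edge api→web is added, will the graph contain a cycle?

No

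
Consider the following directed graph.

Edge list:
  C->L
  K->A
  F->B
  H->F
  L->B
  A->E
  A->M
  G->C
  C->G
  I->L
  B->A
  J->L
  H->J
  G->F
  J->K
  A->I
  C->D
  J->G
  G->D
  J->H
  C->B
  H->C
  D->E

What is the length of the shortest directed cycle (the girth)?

For each vertex v, BFS finds the shortest path from v back to v.
The shortest such closed walk is H → J → H, length 2.

2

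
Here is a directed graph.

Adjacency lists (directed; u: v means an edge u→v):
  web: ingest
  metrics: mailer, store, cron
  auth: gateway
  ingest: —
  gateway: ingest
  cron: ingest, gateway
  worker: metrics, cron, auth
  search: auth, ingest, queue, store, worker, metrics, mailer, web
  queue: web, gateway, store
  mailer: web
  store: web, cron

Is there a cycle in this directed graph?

DFS with white/gray/black marking, starting from mailer:
mailer gray
  web gray
    ingest gray
    ingest black
  web black
mailer black
metrics gray
  metrics→mailer: mailer black — skip
  store gray
    store→web: web black — skip
    cron gray
      cron→ingest: ingest black — skip
      gateway gray
        gateway→ingest: ingest black — skip
      gateway black
    cron black
  store black
  metrics→cron: cron black — skip
metrics black
auth gray
  auth→gateway: gateway black — skip
auth black
worker gray
  worker→metrics: metrics black — skip
  worker→cron: cron black — skip
  worker→auth: auth black — skip
worker black
search gray
  search→auth: auth black — skip
  search→ingest: ingest black — skip
  queue gray
    queue→web: web black — skip
    queue→gateway: gateway black — skip
    queue→store: store black — skip
  queue black
  search→store: store black — skip
  search→worker: worker black — skip
  search→metrics: metrics black — skip
  search→mailer: mailer black — skip
  search→web: web black — skip
search black
Every edge goes to a white or black vertex — no back edge, so the graph is acyclic.

No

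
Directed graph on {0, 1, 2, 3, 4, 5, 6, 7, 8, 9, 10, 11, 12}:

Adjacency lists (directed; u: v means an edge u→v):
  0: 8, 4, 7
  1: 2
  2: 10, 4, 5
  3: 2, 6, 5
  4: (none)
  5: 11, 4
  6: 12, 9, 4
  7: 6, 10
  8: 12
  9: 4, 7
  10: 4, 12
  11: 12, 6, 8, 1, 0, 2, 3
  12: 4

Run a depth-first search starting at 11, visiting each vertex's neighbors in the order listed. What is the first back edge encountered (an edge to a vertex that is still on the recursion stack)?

DFS from 11 (visiting each vertex's neighbors in the order listed); mark gray on enter, black on exit:
11 gray
  12 gray
    4 gray
    4 black
  12 black
  6 gray
    6→12: 12 black — skip
    9 gray
      9→4: 4 black — skip
      7 gray
        7→6: 6 is gray → back edge
First back edge: 7 → 6.

7→6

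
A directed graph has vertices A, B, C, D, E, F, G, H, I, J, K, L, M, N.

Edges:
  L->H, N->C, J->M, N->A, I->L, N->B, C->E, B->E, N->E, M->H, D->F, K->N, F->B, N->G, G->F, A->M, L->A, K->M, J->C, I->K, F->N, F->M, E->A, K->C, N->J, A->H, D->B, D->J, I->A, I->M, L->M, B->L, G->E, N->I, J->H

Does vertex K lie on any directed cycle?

K is on a cycle iff K can reach itself via ≥1 edge.
K → N → I → K — yes.

Yes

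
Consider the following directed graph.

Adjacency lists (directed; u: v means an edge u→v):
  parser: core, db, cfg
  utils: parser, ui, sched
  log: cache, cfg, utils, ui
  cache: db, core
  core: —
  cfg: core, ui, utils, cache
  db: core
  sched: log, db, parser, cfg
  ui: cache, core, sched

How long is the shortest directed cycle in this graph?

For each vertex v, BFS finds the shortest path from v back to v.
The shortest such closed walk is log → utils → sched → log, length 3.

3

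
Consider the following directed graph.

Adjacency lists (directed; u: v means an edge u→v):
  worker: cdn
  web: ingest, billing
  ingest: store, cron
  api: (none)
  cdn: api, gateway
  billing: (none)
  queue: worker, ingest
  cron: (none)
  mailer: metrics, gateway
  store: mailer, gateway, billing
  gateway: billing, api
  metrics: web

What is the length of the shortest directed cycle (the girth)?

5

For each vertex v, BFS finds the shortest path from v back to v.
The shortest such closed walk is ingest → store → mailer → metrics → web → ingest, length 5.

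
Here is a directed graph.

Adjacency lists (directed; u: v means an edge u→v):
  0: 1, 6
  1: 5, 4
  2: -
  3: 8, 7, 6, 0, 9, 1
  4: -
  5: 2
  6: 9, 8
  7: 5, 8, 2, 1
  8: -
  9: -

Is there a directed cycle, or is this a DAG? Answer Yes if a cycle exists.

No

DFS with white/gray/black marking, starting from 3:
3 gray
  8 gray
  8 black
  7 gray
    5 gray
      2 gray
      2 black
    5 black
    7→8: 8 black — skip
    7→2: 2 black — skip
    1 gray
      1→5: 5 black — skip
      4 gray
      4 black
    1 black
  7 black
  6 gray
    9 gray
    9 black
    6→8: 8 black — skip
  6 black
  0 gray
    0→1: 1 black — skip
    0→6: 6 black — skip
  0 black
  3→9: 9 black — skip
  3→1: 1 black — skip
3 black
Every edge goes to a white or black vertex — no back edge, so the graph is acyclic.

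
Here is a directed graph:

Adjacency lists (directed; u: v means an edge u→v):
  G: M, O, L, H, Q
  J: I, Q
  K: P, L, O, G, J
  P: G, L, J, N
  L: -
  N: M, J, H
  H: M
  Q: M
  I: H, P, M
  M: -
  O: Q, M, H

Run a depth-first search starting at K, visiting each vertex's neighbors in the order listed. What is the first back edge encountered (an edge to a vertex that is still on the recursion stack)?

I→P

DFS from K (visiting each vertex's neighbors in the order listed); mark gray on enter, black on exit:
K gray
  P gray
    G gray
      M gray
      M black
      O gray
        Q gray
          Q→M: M black — skip
        Q black
        O→M: M black — skip
        H gray
          H→M: M black — skip
        H black
      O black
      L gray
      L black
      G→H: H black — skip
      G→Q: Q black — skip
    G black
    P→L: L black — skip
    J gray
      I gray
        I→H: H black — skip
        I→P: P is gray → back edge
First back edge: I → P.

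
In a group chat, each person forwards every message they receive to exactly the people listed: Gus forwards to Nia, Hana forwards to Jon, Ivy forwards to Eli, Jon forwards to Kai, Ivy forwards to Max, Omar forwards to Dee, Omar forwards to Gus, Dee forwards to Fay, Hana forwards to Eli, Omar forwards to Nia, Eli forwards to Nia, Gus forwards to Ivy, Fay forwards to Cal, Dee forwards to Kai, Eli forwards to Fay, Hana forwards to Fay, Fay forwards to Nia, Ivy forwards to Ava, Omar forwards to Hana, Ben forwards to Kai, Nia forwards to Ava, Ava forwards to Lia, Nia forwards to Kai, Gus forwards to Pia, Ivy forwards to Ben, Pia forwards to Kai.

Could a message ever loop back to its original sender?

No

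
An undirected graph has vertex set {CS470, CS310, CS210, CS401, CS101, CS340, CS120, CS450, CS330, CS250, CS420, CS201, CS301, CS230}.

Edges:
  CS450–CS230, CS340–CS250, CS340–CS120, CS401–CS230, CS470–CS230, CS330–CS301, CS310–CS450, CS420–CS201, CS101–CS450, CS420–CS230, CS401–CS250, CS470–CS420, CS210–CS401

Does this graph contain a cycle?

Yes

DFS, tracking each vertex's parent; an edge to a visited non-parent vertex closes a cycle.
Start from CS340:
visit CS340 (parent –)
  visit CS250 (parent CS340)
    CS250–CS340: parent, skip
    visit CS401 (parent CS250)
      visit CS210 (parent CS401)
        CS210–CS401: parent, skip
      visit CS230 (parent CS401)
        visit CS470 (parent CS230)
          visit CS420 (parent CS470)
            CS420–CS230: CS230 visited and ≠ parent → cycle
Cycle: CS230 – CS470 – CS420 – CS230.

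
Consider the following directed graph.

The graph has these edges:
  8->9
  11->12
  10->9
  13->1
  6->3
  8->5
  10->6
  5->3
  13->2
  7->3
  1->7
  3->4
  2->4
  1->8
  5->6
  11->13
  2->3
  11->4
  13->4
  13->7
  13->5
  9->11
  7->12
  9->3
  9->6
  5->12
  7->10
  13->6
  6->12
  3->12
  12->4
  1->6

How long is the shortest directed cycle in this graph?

For each vertex v, BFS finds the shortest path from v back to v.
The shortest such closed walk is 13 → 7 → 10 → 9 → 11 → 13, length 5.

5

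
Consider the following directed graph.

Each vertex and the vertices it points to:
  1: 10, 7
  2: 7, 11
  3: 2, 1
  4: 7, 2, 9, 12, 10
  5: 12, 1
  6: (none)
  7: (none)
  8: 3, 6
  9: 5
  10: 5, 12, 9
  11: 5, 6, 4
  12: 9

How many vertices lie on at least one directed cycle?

8

A vertex is on a directed cycle iff it belongs to a strongly connected component of size ≥ 2 (or has a self-loop).
The vertices on cycles are {1, 2, 4, 5, 9, 10, 11, 12} — 8 in total.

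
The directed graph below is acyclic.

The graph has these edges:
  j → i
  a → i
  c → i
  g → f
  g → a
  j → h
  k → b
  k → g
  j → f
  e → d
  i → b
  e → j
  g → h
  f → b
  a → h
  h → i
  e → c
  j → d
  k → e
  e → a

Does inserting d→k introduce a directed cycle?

Adding d→k creates a cycle iff k can already reach d.
Path from k: k → e → d.
So k → … → d → k is a cycle.

Yes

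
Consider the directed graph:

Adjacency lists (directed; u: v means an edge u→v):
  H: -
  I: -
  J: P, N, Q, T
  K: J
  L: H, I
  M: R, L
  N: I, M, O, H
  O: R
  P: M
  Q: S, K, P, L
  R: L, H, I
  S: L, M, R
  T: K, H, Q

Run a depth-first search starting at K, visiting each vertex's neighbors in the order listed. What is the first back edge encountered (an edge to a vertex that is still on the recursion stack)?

DFS from K (visiting each vertex's neighbors in the order listed); mark gray on enter, black on exit:
K gray
  J gray
    P gray
      M gray
        R gray
          L gray
            H gray
            H black
            I gray
            I black
          L black
          R→H: H black — skip
          R→I: I black — skip
        R black
        M→L: L black — skip
      M black
    P black
    N gray
      N→I: I black — skip
      N→M: M black — skip
      O gray
        O→R: R black — skip
      O black
      N→H: H black — skip
    N black
    Q gray
      S gray
        S→L: L black — skip
        S→M: M black — skip
        S→R: R black — skip
      S black
      Q→K: K is gray → back edge
First back edge: Q → K.

Q->K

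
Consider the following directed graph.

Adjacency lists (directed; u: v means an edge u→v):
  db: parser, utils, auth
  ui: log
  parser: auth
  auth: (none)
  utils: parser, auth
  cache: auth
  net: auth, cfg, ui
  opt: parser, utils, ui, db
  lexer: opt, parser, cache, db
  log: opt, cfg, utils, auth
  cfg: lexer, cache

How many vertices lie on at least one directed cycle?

5

A vertex is on a directed cycle iff it belongs to a strongly connected component of size ≥ 2 (or has a self-loop).
The vertices on cycles are {ui, cfg, log, opt, lexer} — 5 in total.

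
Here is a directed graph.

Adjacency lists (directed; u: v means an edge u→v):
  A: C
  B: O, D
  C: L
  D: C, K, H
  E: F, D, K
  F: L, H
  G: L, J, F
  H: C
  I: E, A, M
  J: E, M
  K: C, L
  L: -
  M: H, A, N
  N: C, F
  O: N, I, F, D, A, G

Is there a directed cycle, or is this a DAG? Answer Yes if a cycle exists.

No

DFS with white/gray/black marking, starting from C:
C gray
  L gray
  L black
C black
A gray
  A→C: C black — skip
A black
B gray
  O gray
    N gray
      N→C: C black — skip
      F gray
        F→L: L black — skip
        H gray
          H→C: C black — skip
        H black
      F black
    N black
    I gray
      E gray
        E→F: F black — skip
        D gray
          D→C: C black — skip
          K gray
            K→C: C black — skip
            K→L: L black — skip
          K black
          D→H: H black — skip
        D black
        E→K: K black — skip
      E black
      I→A: A black — skip
      M gray
        M→H: H black — skip
        M→A: A black — skip
        M→N: N black — skip
      M black
    I black
    O→F: F black — skip
    O→D: D black — skip
    O→A: A black — skip
    G gray
      G→L: L black — skip
      J gray
        J→E: E black — skip
        J→M: M black — skip
      J black
      G→F: F black — skip
    G black
  O black
  B→D: D black — skip
B black
Every edge goes to a white or black vertex — no back edge, so the graph is acyclic.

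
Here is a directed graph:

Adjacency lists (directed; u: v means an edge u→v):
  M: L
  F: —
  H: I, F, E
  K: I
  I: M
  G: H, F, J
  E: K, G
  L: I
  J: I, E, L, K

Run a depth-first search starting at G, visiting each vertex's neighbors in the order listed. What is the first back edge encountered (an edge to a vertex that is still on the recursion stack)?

DFS from G (visiting each vertex's neighbors in the order listed); mark gray on enter, black on exit:
G gray
  H gray
    I gray
      M gray
        L gray
          L→I: I is gray → back edge
First back edge: L → I.

L->I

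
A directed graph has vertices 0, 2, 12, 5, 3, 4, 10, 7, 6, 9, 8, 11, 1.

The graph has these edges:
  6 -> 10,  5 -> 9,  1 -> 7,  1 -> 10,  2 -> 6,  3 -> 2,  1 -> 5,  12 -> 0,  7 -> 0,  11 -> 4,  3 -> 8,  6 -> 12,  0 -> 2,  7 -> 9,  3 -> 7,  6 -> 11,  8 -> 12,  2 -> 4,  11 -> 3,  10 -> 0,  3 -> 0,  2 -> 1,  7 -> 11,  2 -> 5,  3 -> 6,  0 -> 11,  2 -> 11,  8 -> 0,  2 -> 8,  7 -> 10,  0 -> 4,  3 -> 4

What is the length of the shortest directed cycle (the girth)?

3

For each vertex v, BFS finds the shortest path from v back to v.
The shortest such closed walk is 3 → 7 → 11 → 3, length 3.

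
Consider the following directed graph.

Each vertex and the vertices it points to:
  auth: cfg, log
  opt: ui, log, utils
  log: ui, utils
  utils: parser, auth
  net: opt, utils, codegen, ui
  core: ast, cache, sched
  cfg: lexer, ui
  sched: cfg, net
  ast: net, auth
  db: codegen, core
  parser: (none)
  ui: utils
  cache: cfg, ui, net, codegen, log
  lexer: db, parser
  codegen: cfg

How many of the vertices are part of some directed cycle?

A vertex is on a directed cycle iff it belongs to a strongly connected component of size ≥ 2 (or has a self-loop).
The vertices on cycles are {db, ui, ast, cfg, log, net, opt, auth, core, cache, lexer, sched, utils, codegen} — 14 in total.

14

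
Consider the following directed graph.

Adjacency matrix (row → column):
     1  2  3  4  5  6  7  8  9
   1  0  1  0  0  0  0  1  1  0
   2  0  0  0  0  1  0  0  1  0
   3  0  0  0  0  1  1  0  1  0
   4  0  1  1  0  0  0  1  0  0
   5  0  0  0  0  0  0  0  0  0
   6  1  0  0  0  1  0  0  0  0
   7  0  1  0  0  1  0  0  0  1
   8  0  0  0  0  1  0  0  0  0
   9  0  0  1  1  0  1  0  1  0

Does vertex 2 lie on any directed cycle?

2 lies on a cycle iff there is a path from 2 back to itself.
Exploring from 2, it never reaches itself; equivalently, its strongly connected component is a singleton.

No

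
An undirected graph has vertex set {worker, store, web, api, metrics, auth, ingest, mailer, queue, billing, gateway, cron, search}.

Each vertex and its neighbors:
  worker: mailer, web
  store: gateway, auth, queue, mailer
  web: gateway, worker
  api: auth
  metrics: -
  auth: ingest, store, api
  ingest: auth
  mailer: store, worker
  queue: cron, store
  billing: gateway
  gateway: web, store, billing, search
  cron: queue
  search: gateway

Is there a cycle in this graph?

Yes

DFS, tracking each vertex's parent; an edge to a visited non-parent vertex closes a cycle.
Start from search:
visit search (parent –)
  visit gateway (parent search)
    visit web (parent gateway)
      web–gateway: parent, skip
      visit worker (parent web)
        visit mailer (parent worker)
          visit store (parent mailer)
            store–gateway: gateway visited and ≠ parent → cycle
Cycle: gateway – web – worker – mailer – store – gateway.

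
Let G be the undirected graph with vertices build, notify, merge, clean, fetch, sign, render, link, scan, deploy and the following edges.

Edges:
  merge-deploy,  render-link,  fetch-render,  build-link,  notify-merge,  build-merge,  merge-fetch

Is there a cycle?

DFS, tracking each vertex's parent; an edge to a visited non-parent vertex closes a cycle.
Start from clean:
visit clean (parent –)
visit build (parent –)
  visit link (parent build)
    visit render (parent link)
      visit fetch (parent render)
        fetch–render: parent, skip
        visit merge (parent fetch)
          merge–fetch: parent, skip
          merge–build: build visited and ≠ parent → cycle
Cycle: build – link – render – fetch – merge – build.

Yes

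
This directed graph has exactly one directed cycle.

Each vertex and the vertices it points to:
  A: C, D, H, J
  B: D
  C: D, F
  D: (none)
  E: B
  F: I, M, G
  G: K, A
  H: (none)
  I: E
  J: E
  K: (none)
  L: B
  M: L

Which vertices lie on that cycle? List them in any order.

DFS with gray/black marking from F:
F gray
  I gray
    E gray
      B gray
        D gray
        D black
      B black
    E black
  I black
  M gray
    L gray
      L→B: B black — skip
    L black
  M black
  G gray
    K gray
    K black
    A gray
      C gray
        C→D: D black — skip
        C→F: F is gray → back edge
Back edge closes the cycle F → G → A → C → F; its vertices are {A, C, F, G}.

A, C, F, G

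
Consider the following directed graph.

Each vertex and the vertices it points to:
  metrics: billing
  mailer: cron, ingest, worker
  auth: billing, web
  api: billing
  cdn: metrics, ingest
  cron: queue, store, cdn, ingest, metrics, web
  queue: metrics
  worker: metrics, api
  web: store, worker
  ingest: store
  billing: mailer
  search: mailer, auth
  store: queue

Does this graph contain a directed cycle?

Yes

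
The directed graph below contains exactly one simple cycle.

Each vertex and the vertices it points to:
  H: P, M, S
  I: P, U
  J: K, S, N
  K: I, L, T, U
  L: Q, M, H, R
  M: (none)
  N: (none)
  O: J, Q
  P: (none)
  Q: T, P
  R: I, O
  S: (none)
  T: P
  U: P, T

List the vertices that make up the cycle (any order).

J, K, L, O, R

DFS with gray/black marking from J:
J gray
  K gray
    I gray
      P gray
      P black
      U gray
        U→P: P black — skip
        T gray
          T→P: P black — skip
        T black
      U black
    I black
    L gray
      Q gray
        Q→T: T black — skip
        Q→P: P black — skip
      Q black
      M gray
      M black
      H gray
        H→P: P black — skip
        H→M: M black — skip
        S gray
        S black
      H black
      R gray
        R→I: I black — skip
        O gray
          O→J: J is gray → back edge
Back edge closes the cycle J → K → L → R → O → J; its vertices are {J, K, L, O, R}.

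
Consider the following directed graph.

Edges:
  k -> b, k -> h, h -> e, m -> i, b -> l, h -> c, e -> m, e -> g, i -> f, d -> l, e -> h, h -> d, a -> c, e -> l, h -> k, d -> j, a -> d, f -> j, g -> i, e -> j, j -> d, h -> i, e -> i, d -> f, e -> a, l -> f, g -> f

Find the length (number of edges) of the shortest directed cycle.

For each vertex v, BFS finds the shortest path from v back to v.
The shortest such closed walk is e → h → e, length 2.

2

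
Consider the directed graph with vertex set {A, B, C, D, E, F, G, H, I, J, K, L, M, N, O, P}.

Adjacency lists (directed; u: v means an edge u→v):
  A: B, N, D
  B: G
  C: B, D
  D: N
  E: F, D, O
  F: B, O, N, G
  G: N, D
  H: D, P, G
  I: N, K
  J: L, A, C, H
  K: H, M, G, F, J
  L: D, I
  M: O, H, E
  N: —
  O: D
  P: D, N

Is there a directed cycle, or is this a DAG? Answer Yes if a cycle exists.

DFS with white/gray/black marking, starting from M:
M gray
  O gray
    D gray
      N gray
      N black
    D black
  O black
  H gray
    H→D: D black — skip
    P gray
      P→D: D black — skip
      P→N: N black — skip
    P black
    G gray
      G→N: N black — skip
      G→D: D black — skip
    G black
  H black
  E gray
    F gray
      B gray
        B→G: G black — skip
      B black
      F→O: O black — skip
      F→N: N black — skip
      F→G: G black — skip
    F black
    E→D: D black — skip
    E→O: O black — skip
  E black
M black
A gray
  A→B: B black — skip
  A→N: N black — skip
  A→D: D black — skip
A black
C gray
  C→B: B black — skip
  C→D: D black — skip
C black
I gray
  I→N: N black — skip
  K gray
    K→H: H black — skip
    K→M: M black — skip
    K→G: G black — skip
    K→F: F black — skip
    J gray
      L gray
        L→D: D black — skip
        L→I: I is gray → back edge
Back edge found, so a cycle exists: I → K → J → L → I.

Yes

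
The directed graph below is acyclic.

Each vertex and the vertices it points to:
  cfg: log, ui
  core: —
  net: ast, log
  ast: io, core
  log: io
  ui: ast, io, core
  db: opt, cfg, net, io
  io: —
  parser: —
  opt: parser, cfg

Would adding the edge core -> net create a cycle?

Yes

Adding core→net creates a cycle iff net can already reach core.
Path from net: net → ast → core.
So net → … → core → net is a cycle.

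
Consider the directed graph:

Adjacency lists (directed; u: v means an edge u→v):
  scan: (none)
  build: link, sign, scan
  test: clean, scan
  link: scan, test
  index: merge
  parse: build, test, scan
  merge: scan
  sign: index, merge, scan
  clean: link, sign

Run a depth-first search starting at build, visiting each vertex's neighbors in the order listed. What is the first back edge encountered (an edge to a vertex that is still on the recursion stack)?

clean->link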